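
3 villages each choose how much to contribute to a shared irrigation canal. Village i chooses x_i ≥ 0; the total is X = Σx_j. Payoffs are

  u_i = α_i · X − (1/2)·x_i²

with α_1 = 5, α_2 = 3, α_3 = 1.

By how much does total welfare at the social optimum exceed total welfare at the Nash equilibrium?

Village i's FOC: ∂u_i/∂x_i = α_i − x_i = 0, so x_i* = α_i.
NE contributions = (5, 3, 1); X = 9.
W^NE = (Σα)·X − ½Σα_i² = 9² − ½·35 = 63.5.
Planner sets x_i = Σα_j = 9 for every i, so X^SO = 3·9 = 27.
W^SO = (Σα)·X^SO − ½·3·(Σα)² = (3/2)·9² = 121.5.
Deadweight loss = W^SO − W^NE = 58.

58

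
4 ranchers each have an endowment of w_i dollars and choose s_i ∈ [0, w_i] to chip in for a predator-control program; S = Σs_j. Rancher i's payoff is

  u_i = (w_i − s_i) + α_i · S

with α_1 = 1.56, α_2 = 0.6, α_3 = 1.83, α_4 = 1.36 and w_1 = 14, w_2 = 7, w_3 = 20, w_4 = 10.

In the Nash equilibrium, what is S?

44

∂u_i/∂s_i = α_i − 1, so rancher i contributes w_i if α_i > 1, else 0.
α_i > 1 for i ∈ {1, 3, 4}; NE contributions (14, 0, 20, 10), S = 44.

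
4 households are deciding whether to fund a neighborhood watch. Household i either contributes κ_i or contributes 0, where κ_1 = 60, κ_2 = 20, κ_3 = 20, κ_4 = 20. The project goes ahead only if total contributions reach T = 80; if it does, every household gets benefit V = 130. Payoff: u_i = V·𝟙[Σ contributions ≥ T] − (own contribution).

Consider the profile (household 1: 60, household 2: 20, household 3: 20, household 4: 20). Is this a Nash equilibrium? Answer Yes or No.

No

Total = 120 ≥ 80: provided.
Household 1 (pledges 60, payoff 70): dropping to 0 → total 60, payoff 0. No gain.
Household 2 (pledges 20, payoff 110): dropping to 0 → total 100, payoff 130. Profitable deviation.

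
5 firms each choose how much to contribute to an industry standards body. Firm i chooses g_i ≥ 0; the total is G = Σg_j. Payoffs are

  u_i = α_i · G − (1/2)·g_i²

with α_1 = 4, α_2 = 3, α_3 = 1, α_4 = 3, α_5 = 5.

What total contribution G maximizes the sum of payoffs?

Planner FOC: ∂(Σu_j)/∂g_i = (Σα_j) − g_i = 0, so g_i^SO = Σα_j = 16 for every i; G^SO = 80.

80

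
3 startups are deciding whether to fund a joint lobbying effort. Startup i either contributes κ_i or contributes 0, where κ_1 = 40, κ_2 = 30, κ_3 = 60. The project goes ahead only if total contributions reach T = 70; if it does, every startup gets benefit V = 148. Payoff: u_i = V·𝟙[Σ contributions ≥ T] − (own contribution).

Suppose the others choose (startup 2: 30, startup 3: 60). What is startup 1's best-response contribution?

Others' total = 90 ≥ 70; contributing adds cost 40 for no extra benefit.
Best response: 0.

0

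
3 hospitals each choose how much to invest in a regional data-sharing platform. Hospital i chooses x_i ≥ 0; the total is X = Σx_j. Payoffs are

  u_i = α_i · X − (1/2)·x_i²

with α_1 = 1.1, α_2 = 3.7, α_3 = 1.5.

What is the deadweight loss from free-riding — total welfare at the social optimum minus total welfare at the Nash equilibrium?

28.42

Hospital i's FOC: ∂u_i/∂x_i = α_i − x_i = 0, so x_i* = α_i.
NE contributions = (1.1, 3.7, 1.5); X = 6.3.
W^NE = (Σα)·X − ½Σα_i² = 6.3² − ½·17.15 = 31.115.
Planner sets x_i = Σα_j = 6.3 for every i, so X^SO = 3·6.3 = 18.9.
W^SO = (Σα)·X^SO − ½·3·(Σα)² = (3/2)·6.3² = 59.535.
Deadweight loss = W^SO − W^NE = 28.42.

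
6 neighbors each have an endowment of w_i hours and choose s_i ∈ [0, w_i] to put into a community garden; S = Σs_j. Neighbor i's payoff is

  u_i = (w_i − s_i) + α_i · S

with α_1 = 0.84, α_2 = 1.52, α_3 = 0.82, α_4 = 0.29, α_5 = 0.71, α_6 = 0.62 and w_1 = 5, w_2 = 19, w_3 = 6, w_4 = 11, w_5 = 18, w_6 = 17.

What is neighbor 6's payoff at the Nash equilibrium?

∂u_i/∂s_i = α_i − 1, so neighbor i contributes w_i if α_i > 1, else 0.
α_i > 1 for i ∈ {2}; NE contributions (0, 19, 0, 0, 0, 0), S = 19.
u_6 = (17 − 0) + 0.62·19 = 28.78.

28.78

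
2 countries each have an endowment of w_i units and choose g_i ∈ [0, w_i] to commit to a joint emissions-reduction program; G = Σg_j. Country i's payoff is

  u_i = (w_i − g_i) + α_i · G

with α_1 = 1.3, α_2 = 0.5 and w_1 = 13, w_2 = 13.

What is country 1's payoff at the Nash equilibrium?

∂u_i/∂g_i = α_i − 1, so country i contributes w_i if α_i > 1, else 0.
α_i > 1 for i ∈ {1}; NE contributions (13, 0), G = 13.
u_1 = (13 − 13) + 1.3·13 = 16.9.

16.9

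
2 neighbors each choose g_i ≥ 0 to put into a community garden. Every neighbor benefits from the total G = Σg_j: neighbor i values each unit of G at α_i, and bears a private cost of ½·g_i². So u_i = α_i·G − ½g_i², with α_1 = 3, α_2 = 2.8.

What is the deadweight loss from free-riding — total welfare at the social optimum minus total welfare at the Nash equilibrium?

Neighbor i's FOC: ∂u_i/∂g_i = α_i − g_i = 0, so g_i* = α_i.
NE contributions = (3, 2.8); G = 5.8.
W^NE = (Σα)·G − ½Σα_i² = 5.8² − ½·16.84 = 25.22.
Planner sets g_i = Σα_j = 5.8 for every i, so G^SO = 2·5.8 = 11.6.
W^SO = (Σα)·G^SO − ½·2·(Σα)² = (2/2)·5.8² = 33.64.
Deadweight loss = W^SO − W^NE = 8.42.

8.42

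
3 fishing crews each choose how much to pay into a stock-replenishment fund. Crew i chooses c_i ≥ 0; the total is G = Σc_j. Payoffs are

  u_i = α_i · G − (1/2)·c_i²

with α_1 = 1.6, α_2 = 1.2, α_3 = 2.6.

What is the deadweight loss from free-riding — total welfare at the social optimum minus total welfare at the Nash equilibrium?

Crew i's FOC: ∂u_i/∂c_i = α_i − c_i = 0, so c_i* = α_i.
NE contributions = (1.6, 1.2, 2.6); G = 5.4.
W^NE = (Σα)·G − ½Σα_i² = 5.4² − ½·10.76 = 23.78.
Planner sets c_i = Σα_j = 5.4 for every i, so G^SO = 3·5.4 = 16.2.
W^SO = (Σα)·G^SO − ½·3·(Σα)² = (3/2)·5.4² = 43.74.
Deadweight loss = W^SO − W^NE = 19.96.

19.96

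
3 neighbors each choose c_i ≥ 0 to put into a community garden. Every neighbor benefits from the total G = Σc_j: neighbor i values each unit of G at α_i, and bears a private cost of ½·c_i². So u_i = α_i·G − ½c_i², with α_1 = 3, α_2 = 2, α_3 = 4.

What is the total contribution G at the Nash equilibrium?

9

Neighbor i's FOC: ∂u_i/∂c_i = α_i − c_i = 0, so c_i* = α_i.
NE contributions = (3, 2, 4); G = 9.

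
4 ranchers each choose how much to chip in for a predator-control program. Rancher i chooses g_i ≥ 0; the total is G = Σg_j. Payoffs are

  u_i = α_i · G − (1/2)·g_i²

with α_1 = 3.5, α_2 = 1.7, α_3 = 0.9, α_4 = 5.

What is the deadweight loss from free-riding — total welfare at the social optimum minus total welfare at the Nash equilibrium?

Rancher i's FOC: ∂u_i/∂g_i = α_i − g_i = 0, so g_i* = α_i.
NE contributions = (3.5, 1.7, 0.9, 5); G = 11.1.
W^NE = (Σα)·G − ½Σα_i² = 11.1² − ½·40.95 = 102.735.
Planner sets g_i = Σα_j = 11.1 for every i, so G^SO = 4·11.1 = 44.4.
W^SO = (Σα)·G^SO − ½·4·(Σα)² = (4/2)·11.1² = 246.42.
Deadweight loss = W^SO − W^NE = 143.685.

143.685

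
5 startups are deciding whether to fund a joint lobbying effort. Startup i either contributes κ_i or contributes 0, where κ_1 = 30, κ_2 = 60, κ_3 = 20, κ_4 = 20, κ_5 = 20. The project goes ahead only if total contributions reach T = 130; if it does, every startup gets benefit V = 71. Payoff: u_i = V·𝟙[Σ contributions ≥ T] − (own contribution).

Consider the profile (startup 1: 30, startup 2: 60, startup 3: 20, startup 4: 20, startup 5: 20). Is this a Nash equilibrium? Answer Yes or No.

Total = 150 ≥ 130: provided.
Startup 1 (pledges 30, payoff 41): dropping to 0 → total 120, payoff 0. No gain.
Startup 2 (pledges 60, payoff 11): dropping to 0 → total 90, payoff 0. No gain.
Startup 3 (pledges 20, payoff 51): dropping to 0 → total 130, payoff 71. Profitable deviation.

No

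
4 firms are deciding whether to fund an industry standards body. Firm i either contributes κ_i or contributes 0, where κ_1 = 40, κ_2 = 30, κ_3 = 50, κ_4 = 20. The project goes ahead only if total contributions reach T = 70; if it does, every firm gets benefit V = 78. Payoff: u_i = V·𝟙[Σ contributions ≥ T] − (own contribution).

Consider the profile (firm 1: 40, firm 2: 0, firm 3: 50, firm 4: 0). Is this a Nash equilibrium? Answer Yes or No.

Total = 90 ≥ 70: provided.
Firm 1 (pledges 40, payoff 38): dropping to 0 → total 50, payoff 0. No gain.
Firm 2 (pledges 0, payoff 78): pledging 30 → total 120, payoff 48. No gain.
Firm 3 (pledges 50, payoff 28): dropping to 0 → total 40, payoff 0. No gain.
Firm 4 (pledges 0, payoff 78): pledging 20 → total 110, payoff 58. No gain.

Yes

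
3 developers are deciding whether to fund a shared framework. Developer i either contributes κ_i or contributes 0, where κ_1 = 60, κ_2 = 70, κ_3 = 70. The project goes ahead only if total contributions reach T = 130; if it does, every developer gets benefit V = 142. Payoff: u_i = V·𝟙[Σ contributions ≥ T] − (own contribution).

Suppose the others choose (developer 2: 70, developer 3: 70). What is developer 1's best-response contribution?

Others' total = 140 ≥ 130; contributing adds cost 60 for no extra benefit.
Best response: 0.

0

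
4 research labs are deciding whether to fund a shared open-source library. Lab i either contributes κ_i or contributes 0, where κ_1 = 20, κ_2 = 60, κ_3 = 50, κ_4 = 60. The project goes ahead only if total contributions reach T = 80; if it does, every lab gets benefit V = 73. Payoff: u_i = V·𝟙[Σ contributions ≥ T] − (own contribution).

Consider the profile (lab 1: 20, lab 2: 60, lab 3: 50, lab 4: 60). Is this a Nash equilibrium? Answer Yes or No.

No

Total = 190 ≥ 80: provided.
Lab 1 (pledges 20, payoff 53): dropping to 0 → total 170, payoff 73. Profitable deviation.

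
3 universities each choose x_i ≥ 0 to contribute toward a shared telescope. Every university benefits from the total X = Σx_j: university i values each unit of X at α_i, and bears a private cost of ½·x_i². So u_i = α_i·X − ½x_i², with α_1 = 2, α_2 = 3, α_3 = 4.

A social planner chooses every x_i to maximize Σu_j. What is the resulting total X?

27

Planner FOC: ∂(Σu_j)/∂x_i = (Σα_j) − x_i = 0, so x_i^SO = Σα_j = 9 for every i; X^SO = 27.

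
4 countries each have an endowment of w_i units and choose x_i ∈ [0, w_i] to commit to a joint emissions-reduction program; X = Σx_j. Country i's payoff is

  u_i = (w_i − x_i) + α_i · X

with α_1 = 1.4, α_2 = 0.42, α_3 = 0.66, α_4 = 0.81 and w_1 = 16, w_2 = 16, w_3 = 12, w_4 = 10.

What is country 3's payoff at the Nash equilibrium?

∂u_i/∂x_i = α_i − 1, so country i contributes w_i if α_i > 1, else 0.
α_i > 1 for i ∈ {1}; NE contributions (16, 0, 0, 0), X = 16.
u_3 = (12 − 0) + 0.66·16 = 22.56.

22.56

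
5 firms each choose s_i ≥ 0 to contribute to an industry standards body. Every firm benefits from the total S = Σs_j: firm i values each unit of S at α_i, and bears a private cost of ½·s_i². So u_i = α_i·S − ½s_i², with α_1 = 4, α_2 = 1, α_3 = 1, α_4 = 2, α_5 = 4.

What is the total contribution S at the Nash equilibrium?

Firm i's FOC: ∂u_i/∂s_i = α_i − s_i = 0, so s_i* = α_i.
NE contributions = (4, 1, 1, 2, 4); S = 12.

12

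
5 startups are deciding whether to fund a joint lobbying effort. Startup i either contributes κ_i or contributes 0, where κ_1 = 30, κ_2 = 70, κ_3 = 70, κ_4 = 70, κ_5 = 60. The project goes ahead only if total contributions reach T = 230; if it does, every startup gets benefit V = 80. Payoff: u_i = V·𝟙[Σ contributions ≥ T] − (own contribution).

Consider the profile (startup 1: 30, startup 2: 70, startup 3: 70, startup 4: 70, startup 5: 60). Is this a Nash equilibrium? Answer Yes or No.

No

Total = 300 ≥ 230: provided.
Startup 1 (pledges 30, payoff 50): dropping to 0 → total 270, payoff 80. Profitable deviation.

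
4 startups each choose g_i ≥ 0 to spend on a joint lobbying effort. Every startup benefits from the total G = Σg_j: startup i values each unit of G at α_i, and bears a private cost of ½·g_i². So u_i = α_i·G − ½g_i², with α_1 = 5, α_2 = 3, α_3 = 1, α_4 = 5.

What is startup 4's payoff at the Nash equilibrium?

Startup i's FOC: ∂u_i/∂g_i = α_i − g_i = 0, so g_i* = α_i.
NE contributions = (5, 3, 1, 5); G = 14.
u_4 = α_4·G − ½·(g_4)² = 5·14 − ½·5² = 57.5.

57.5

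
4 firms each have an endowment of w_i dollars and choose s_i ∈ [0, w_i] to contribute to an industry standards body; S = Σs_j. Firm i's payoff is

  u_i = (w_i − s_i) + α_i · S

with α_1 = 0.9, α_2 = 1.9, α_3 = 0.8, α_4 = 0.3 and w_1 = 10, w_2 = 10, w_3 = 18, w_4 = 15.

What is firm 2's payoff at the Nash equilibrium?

∂u_i/∂s_i = α_i − 1, so firm i contributes w_i if α_i > 1, else 0.
α_i > 1 for i ∈ {2}; NE contributions (0, 10, 0, 0), S = 10.
u_2 = (10 − 10) + 1.9·10 = 19.

19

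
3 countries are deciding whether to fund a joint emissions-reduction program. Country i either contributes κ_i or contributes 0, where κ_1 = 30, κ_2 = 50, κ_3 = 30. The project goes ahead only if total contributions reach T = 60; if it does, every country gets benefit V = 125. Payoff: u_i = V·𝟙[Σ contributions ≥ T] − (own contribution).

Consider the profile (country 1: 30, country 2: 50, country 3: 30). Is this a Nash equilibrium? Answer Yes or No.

No

Total = 110 ≥ 60: provided.
Country 1 (pledges 30, payoff 95): dropping to 0 → total 80, payoff 125. Profitable deviation.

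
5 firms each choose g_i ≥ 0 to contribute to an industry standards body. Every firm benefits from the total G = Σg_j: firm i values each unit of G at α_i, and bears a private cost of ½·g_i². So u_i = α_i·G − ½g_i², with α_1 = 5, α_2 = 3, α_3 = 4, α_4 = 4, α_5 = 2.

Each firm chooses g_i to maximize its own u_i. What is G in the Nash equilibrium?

Firm i's FOC: ∂u_i/∂g_i = α_i − g_i = 0, so g_i* = α_i.
NE contributions = (5, 3, 4, 4, 2); G = 18.

18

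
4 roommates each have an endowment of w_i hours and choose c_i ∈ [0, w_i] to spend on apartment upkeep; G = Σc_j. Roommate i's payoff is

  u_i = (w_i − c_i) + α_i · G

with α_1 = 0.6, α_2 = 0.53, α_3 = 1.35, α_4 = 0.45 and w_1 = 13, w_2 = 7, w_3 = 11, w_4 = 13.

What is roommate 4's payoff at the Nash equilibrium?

∂u_i/∂c_i = α_i − 1, so roommate i contributes w_i if α_i > 1, else 0.
α_i > 1 for i ∈ {3}; NE contributions (0, 0, 11, 0), G = 11.
u_4 = (13 − 0) + 0.45·11 = 17.95.

17.95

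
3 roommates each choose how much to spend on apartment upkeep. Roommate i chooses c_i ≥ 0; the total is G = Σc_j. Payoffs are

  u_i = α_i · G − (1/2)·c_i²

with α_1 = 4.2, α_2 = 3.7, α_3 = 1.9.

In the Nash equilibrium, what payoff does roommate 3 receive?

Roommate i's FOC: ∂u_i/∂c_i = α_i − c_i = 0, so c_i* = α_i.
NE contributions = (4.2, 3.7, 1.9); G = 9.8.
u_3 = α_3·G − ½·(c_3)² = 1.9·9.8 − ½·1.9² = 16.815.

16.815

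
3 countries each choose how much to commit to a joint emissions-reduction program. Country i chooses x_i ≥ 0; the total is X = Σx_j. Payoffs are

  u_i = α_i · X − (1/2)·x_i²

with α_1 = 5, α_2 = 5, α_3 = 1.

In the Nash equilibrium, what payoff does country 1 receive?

Country i's FOC: ∂u_i/∂x_i = α_i − x_i = 0, so x_i* = α_i.
NE contributions = (5, 5, 1); X = 11.
u_1 = α_1·X − ½·(x_1)² = 5·11 − ½·5² = 42.5.

42.5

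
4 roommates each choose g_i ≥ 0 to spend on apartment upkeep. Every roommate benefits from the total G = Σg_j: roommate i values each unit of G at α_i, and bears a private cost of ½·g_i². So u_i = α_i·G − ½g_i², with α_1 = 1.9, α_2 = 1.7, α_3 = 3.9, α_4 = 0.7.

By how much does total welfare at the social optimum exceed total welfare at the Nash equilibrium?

78.34

Roommate i's FOC: ∂u_i/∂g_i = α_i − g_i = 0, so g_i* = α_i.
NE contributions = (1.9, 1.7, 3.9, 0.7); G = 8.2.
W^NE = (Σα)·G − ½Σα_i² = 8.2² − ½·22.2 = 56.14.
Planner sets g_i = Σα_j = 8.2 for every i, so G^SO = 4·8.2 = 32.8.
W^SO = (Σα)·G^SO − ½·4·(Σα)² = (4/2)·8.2² = 134.48.
Deadweight loss = W^SO − W^NE = 78.34.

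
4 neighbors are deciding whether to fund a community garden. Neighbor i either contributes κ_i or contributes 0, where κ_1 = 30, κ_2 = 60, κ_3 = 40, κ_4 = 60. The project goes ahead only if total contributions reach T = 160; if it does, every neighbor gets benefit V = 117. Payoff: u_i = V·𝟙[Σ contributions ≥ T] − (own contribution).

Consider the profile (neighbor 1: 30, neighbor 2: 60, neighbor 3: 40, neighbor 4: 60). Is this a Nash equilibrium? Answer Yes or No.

Total = 190 ≥ 160: provided.
Neighbor 1 (pledges 30, payoff 87): dropping to 0 → total 160, payoff 117. Profitable deviation.

No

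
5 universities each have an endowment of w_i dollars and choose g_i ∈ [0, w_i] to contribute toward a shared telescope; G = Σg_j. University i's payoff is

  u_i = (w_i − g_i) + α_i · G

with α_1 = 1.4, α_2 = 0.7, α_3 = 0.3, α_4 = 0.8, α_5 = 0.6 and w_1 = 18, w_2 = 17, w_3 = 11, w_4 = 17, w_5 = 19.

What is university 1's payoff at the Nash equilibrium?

25.2

∂u_i/∂g_i = α_i − 1, so university i contributes w_i if α_i > 1, else 0.
α_i > 1 for i ∈ {1}; NE contributions (18, 0, 0, 0, 0), G = 18.
u_1 = (18 − 18) + 1.4·18 = 25.2.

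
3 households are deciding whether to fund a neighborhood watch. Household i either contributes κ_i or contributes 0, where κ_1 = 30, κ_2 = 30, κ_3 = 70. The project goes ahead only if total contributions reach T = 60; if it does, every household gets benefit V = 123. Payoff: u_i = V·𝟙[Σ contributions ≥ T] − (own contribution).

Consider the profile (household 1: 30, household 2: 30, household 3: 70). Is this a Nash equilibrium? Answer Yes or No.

No

Total = 130 ≥ 60: provided.
Household 1 (pledges 30, payoff 93): dropping to 0 → total 100, payoff 123. Profitable deviation.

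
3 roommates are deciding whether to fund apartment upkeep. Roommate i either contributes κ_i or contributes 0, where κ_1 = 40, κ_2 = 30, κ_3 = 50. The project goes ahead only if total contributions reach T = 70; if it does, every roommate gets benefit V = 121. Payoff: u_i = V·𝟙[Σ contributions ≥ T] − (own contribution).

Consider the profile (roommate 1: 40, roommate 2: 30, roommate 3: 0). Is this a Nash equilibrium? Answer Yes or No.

Yes

Total = 70 ≥ 70: provided.
Roommate 1 (pledges 40, payoff 81): dropping to 0 → total 30, payoff 0. No gain.
Roommate 2 (pledges 30, payoff 91): dropping to 0 → total 40, payoff 0. No gain.
Roommate 3 (pledges 0, payoff 121): pledging 50 → total 120, payoff 71. No gain.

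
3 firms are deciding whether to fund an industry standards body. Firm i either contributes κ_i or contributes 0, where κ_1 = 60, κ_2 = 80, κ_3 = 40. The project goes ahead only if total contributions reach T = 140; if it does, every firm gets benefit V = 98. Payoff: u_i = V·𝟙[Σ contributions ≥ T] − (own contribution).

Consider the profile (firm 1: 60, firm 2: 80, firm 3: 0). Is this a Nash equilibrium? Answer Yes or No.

Yes

Total = 140 ≥ 140: provided.
Firm 1 (pledges 60, payoff 38): dropping to 0 → total 80, payoff 0. No gain.
Firm 2 (pledges 80, payoff 18): dropping to 0 → total 60, payoff 0. No gain.
Firm 3 (pledges 0, payoff 98): pledging 40 → total 180, payoff 58. No gain.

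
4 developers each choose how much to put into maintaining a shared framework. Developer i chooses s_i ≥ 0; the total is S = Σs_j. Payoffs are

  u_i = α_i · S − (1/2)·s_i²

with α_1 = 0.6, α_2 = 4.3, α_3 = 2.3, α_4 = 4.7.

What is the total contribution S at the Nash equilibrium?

Developer i's FOC: ∂u_i/∂s_i = α_i − s_i = 0, so s_i* = α_i.
NE contributions = (0.6, 4.3, 2.3, 4.7); S = 11.9.

11.9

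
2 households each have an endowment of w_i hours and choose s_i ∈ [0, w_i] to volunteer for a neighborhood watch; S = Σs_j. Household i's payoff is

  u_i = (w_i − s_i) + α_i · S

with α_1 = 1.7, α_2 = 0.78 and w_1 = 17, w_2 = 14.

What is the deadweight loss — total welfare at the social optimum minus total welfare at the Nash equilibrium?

∂u_i/∂s_i = α_i − 1, so household i contributes w_i if α_i > 1, else 0.
α_i > 1 for i ∈ {1}; NE contributions (17, 0), S = 17.
W^NE = Σw_i − S^NE + (Σα_i)·S^NE = 31 + 1.48·17 = 56.16.
Planner: ∂(Σu_j)/∂s_i = Σα_j − 1 = 1.48 > 0, so everyone contributes w_i; S^SO = 31, W^SO = 31 + 1.48·31 = 76.88.
Deadweight loss = 20.72.

20.72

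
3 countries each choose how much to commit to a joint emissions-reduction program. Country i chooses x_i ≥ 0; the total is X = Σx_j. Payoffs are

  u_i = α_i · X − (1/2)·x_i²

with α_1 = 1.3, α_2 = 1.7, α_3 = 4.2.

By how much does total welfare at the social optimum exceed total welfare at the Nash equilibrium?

37.03

Country i's FOC: ∂u_i/∂x_i = α_i − x_i = 0, so x_i* = α_i.
NE contributions = (1.3, 1.7, 4.2); X = 7.2.
W^NE = (Σα)·X − ½Σα_i² = 7.2² − ½·22.22 = 40.73.
Planner sets x_i = Σα_j = 7.2 for every i, so X^SO = 3·7.2 = 21.6.
W^SO = (Σα)·X^SO − ½·3·(Σα)² = (3/2)·7.2² = 77.76.
Deadweight loss = W^SO − W^NE = 37.03.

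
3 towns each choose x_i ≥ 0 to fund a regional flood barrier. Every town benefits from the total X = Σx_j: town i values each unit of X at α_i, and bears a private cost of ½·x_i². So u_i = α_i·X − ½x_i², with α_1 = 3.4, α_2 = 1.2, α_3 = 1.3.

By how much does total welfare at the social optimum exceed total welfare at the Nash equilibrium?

Town i's FOC: ∂u_i/∂x_i = α_i − x_i = 0, so x_i* = α_i.
NE contributions = (3.4, 1.2, 1.3); X = 5.9.
W^NE = (Σα)·X − ½Σα_i² = 5.9² − ½·14.69 = 27.465.
Planner sets x_i = Σα_j = 5.9 for every i, so X^SO = 3·5.9 = 17.7.
W^SO = (Σα)·X^SO − ½·3·(Σα)² = (3/2)·5.9² = 52.215.
Deadweight loss = W^SO − W^NE = 24.75.

24.75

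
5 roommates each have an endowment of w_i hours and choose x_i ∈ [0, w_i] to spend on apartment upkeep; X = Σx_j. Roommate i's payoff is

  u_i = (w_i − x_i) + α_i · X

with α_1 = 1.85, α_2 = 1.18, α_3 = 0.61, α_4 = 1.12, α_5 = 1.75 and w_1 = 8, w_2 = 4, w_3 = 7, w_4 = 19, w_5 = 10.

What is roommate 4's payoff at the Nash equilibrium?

∂u_i/∂x_i = α_i − 1, so roommate i contributes w_i if α_i > 1, else 0.
α_i > 1 for i ∈ {1, 2, 4, 5}; NE contributions (8, 4, 0, 19, 10), X = 41.
u_4 = (19 − 19) + 1.12·41 = 45.92.

45.92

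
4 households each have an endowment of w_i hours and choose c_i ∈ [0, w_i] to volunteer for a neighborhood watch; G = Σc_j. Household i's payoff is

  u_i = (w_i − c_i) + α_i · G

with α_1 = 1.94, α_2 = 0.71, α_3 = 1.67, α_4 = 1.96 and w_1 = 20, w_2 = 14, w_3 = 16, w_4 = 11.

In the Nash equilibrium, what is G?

47

∂u_i/∂c_i = α_i − 1, so household i contributes w_i if α_i > 1, else 0.
α_i > 1 for i ∈ {1, 3, 4}; NE contributions (20, 0, 16, 11), G = 47.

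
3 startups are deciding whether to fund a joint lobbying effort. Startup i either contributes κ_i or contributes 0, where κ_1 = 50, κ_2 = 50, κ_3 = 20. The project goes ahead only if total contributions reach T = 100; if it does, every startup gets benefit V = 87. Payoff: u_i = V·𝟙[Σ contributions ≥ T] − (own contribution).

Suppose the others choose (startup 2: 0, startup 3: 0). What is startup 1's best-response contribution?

0

Others' total = 0. Even contributing 50 gives 50 < 100: no benefit either way.
Best response: 0.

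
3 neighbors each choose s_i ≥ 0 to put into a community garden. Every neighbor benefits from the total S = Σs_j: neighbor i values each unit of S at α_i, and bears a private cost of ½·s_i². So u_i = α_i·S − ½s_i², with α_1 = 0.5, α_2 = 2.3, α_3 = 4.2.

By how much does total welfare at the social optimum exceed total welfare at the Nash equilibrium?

Neighbor i's FOC: ∂u_i/∂s_i = α_i − s_i = 0, so s_i* = α_i.
NE contributions = (0.5, 2.3, 4.2); S = 7.
W^NE = (Σα)·S − ½Σα_i² = 7² − ½·23.18 = 37.41.
Planner sets s_i = Σα_j = 7 for every i, so S^SO = 3·7 = 21.
W^SO = (Σα)·S^SO − ½·3·(Σα)² = (3/2)·7² = 73.5.
Deadweight loss = W^SO − W^NE = 36.09.

36.09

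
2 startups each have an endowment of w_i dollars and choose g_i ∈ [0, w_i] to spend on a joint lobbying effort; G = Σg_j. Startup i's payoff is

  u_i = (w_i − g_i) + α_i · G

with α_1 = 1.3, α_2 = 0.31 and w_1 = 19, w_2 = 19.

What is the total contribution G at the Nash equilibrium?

19

∂u_i/∂g_i = α_i − 1, so startup i contributes w_i if α_i > 1, else 0.
α_i > 1 for i ∈ {1}; NE contributions (19, 0), G = 19.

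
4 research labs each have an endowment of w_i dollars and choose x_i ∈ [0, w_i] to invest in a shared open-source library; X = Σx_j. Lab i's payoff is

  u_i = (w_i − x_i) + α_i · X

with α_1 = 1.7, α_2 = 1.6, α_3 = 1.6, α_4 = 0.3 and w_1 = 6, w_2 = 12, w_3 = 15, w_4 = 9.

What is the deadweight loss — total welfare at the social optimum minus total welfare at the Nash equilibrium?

∂u_i/∂x_i = α_i − 1, so lab i contributes w_i if α_i > 1, else 0.
α_i > 1 for i ∈ {1, 2, 3}; NE contributions (6, 12, 15, 0), X = 33.
W^NE = Σw_i − X^NE + (Σα_i)·X^NE = 42 + 4.2·33 = 180.6.
Planner: ∂(Σu_j)/∂x_i = Σα_j − 1 = 4.2 > 0, so everyone contributes w_i; X^SO = 42, W^SO = 42 + 4.2·42 = 218.4.
Deadweight loss = 37.8.

37.8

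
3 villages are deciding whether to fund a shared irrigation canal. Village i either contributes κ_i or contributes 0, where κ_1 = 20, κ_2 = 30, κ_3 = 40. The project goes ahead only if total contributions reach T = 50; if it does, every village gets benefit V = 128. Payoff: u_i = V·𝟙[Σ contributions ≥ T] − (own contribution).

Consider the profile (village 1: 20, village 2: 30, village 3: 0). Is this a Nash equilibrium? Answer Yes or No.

Yes

Total = 50 ≥ 50: provided.
Village 1 (pledges 20, payoff 108): dropping to 0 → total 30, payoff 0. No gain.
Village 2 (pledges 30, payoff 98): dropping to 0 → total 20, payoff 0. No gain.
Village 3 (pledges 0, payoff 128): pledging 40 → total 90, payoff 88. No gain.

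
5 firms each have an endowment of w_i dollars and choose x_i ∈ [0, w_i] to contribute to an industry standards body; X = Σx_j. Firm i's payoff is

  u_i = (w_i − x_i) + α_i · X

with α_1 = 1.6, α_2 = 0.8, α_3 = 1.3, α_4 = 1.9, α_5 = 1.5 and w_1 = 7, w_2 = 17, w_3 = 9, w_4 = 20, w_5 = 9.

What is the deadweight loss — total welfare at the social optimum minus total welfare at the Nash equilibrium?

103.7

∂u_i/∂x_i = α_i − 1, so firm i contributes w_i if α_i > 1, else 0.
α_i > 1 for i ∈ {1, 3, 4, 5}; NE contributions (7, 0, 9, 20, 9), X = 45.
W^NE = Σw_i − X^NE + (Σα_i)·X^NE = 62 + 6.1·45 = 336.5.
Planner: ∂(Σu_j)/∂x_i = Σα_j − 1 = 6.1 > 0, so everyone contributes w_i; X^SO = 62, W^SO = 62 + 6.1·62 = 440.2.
Deadweight loss = 103.7.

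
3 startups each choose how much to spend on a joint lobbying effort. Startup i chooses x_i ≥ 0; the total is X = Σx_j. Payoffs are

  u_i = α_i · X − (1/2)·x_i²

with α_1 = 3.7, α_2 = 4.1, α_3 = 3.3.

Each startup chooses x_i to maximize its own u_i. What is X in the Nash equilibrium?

11.1

Startup i's FOC: ∂u_i/∂x_i = α_i − x_i = 0, so x_i* = α_i.
NE contributions = (3.7, 4.1, 3.3); X = 11.1.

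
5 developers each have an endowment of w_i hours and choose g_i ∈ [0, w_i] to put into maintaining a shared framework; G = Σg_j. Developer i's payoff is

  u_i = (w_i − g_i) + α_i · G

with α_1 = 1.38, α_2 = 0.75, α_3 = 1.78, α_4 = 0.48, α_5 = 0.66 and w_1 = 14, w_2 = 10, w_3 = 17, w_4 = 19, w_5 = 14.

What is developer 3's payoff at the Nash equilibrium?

55.18

∂u_i/∂g_i = α_i − 1, so developer i contributes w_i if α_i > 1, else 0.
α_i > 1 for i ∈ {1, 3}; NE contributions (14, 0, 17, 0, 0), G = 31.
u_3 = (17 − 17) + 1.78·31 = 55.18.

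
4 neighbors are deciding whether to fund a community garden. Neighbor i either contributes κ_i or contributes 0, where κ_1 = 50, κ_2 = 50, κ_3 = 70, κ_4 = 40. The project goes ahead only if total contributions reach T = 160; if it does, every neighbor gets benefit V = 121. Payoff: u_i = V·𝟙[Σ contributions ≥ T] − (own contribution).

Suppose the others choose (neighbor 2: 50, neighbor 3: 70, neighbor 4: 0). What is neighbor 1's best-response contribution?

Others' total = 120. Contributing 50 brings total to 170 ≥ 160: gain V − κ_1 = 71.
Best response: 50.

50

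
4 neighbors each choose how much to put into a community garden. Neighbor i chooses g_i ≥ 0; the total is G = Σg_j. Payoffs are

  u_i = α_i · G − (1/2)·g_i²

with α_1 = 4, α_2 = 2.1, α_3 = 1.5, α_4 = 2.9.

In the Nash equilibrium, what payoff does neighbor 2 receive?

Neighbor i's FOC: ∂u_i/∂g_i = α_i − g_i = 0, so g_i* = α_i.
NE contributions = (4, 2.1, 1.5, 2.9); G = 10.5.
u_2 = α_2·G − ½·(g_2)² = 2.1·10.5 − ½·2.1² = 19.845.

19.845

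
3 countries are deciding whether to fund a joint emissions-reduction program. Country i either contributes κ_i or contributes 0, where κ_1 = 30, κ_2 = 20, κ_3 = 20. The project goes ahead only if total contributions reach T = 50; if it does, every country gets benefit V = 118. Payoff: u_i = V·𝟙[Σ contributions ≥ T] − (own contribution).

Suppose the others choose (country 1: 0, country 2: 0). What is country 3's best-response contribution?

Others' total = 0. Even contributing 20 gives 20 < 50: no benefit either way.
Best response: 0.

0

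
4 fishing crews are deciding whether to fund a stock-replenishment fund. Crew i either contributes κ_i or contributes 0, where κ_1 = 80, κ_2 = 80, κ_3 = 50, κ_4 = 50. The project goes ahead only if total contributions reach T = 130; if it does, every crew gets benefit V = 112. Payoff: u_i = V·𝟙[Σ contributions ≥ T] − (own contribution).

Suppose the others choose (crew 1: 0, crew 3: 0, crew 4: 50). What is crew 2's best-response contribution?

Others' total = 50. Contributing 80 brings total to 130 ≥ 130: gain V − κ_2 = 32.
Best response: 80.

80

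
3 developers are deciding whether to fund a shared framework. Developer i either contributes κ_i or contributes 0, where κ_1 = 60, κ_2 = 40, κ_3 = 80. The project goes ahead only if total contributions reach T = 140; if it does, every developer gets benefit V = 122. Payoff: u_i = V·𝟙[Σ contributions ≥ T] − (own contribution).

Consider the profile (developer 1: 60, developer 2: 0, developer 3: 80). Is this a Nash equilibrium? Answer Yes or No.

Total = 140 ≥ 140: provided.
Developer 1 (pledges 60, payoff 62): dropping to 0 → total 80, payoff 0. No gain.
Developer 2 (pledges 0, payoff 122): pledging 40 → total 180, payoff 82. No gain.
Developer 3 (pledges 80, payoff 42): dropping to 0 → total 60, payoff 0. No gain.

Yes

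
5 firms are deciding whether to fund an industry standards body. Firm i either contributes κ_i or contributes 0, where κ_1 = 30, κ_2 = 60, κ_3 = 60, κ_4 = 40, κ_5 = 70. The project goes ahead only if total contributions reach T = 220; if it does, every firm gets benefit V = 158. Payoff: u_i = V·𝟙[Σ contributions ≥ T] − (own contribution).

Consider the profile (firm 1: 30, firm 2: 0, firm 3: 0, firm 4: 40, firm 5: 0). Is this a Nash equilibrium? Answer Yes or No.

Total = 70 < 220: not provided.
Firm 1 (pledges 30, payoff -30): dropping to 0 → total 40, payoff 0. Profitable deviation.

No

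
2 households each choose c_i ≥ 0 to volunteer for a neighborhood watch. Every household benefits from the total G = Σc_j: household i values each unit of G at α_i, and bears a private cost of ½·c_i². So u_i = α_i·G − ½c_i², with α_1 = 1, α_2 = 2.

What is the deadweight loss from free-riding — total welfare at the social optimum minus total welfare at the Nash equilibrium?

2.5

Household i's FOC: ∂u_i/∂c_i = α_i − c_i = 0, so c_i* = α_i.
NE contributions = (1, 2); G = 3.
W^NE = (Σα)·G − ½Σα_i² = 3² − ½·5 = 6.5.
Planner sets c_i = Σα_j = 3 for every i, so G^SO = 2·3 = 6.
W^SO = (Σα)·G^SO − ½·2·(Σα)² = (2/2)·3² = 9.
Deadweight loss = W^SO − W^NE = 2.5.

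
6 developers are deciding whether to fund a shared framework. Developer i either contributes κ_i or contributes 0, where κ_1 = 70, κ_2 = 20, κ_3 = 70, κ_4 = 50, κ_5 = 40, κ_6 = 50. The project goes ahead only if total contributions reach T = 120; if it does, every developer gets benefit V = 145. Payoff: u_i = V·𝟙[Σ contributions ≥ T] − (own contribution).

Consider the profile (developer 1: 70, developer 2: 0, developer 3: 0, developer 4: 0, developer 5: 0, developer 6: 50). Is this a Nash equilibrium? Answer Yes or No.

Yes

Total = 120 ≥ 120: provided.
Developer 1 (pledges 70, payoff 75): dropping to 0 → total 50, payoff 0. No gain.
Developer 2 (pledges 0, payoff 145): pledging 20 → total 140, payoff 125. No gain.
Developer 3 (pledges 0, payoff 145): pledging 70 → total 190, payoff 75. No gain.
Developer 4 (pledges 0, payoff 145): pledging 50 → total 170, payoff 95. No gain.
Developer 5 (pledges 0, payoff 145): pledging 40 → total 160, payoff 105. No gain.
Developer 6 (pledges 50, payoff 95): dropping to 0 → total 70, payoff 0. No gain.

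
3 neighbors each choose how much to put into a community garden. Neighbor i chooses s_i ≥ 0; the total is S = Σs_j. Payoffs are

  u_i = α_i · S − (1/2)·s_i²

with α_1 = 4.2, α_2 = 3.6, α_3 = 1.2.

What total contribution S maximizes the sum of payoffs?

27

Planner FOC: ∂(Σu_j)/∂s_i = (Σα_j) − s_i = 0, so s_i^SO = Σα_j = 9 for every i; S^SO = 27.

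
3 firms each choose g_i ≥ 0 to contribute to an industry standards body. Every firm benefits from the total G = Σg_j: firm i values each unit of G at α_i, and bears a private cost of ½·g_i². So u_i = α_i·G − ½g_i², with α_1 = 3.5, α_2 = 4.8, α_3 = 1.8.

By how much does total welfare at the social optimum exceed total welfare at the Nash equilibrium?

Firm i's FOC: ∂u_i/∂g_i = α_i − g_i = 0, so g_i* = α_i.
NE contributions = (3.5, 4.8, 1.8); G = 10.1.
W^NE = (Σα)·G − ½Σα_i² = 10.1² − ½·38.53 = 82.745.
Planner sets g_i = Σα_j = 10.1 for every i, so G^SO = 3·10.1 = 30.3.
W^SO = (Σα)·G^SO − ½·3·(Σα)² = (3/2)·10.1² = 153.015.
Deadweight loss = W^SO − W^NE = 70.27.

70.27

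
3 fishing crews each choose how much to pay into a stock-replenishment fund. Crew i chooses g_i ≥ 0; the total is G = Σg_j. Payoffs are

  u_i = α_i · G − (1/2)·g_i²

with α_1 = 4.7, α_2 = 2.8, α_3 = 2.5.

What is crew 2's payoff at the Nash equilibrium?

Crew i's FOC: ∂u_i/∂g_i = α_i − g_i = 0, so g_i* = α_i.
NE contributions = (4.7, 2.8, 2.5); G = 10.
u_2 = α_2·G − ½·(g_2)² = 2.8·10 − ½·2.8² = 24.08.

24.08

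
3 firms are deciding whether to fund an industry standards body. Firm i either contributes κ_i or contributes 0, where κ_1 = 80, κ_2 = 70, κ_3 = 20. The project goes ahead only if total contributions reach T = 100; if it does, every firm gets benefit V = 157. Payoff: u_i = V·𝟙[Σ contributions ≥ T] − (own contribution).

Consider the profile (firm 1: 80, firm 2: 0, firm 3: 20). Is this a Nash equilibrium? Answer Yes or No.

Total = 100 ≥ 100: provided.
Firm 1 (pledges 80, payoff 77): dropping to 0 → total 20, payoff 0. No gain.
Firm 2 (pledges 0, payoff 157): pledging 70 → total 170, payoff 87. No gain.
Firm 3 (pledges 20, payoff 137): dropping to 0 → total 80, payoff 0. No gain.

Yes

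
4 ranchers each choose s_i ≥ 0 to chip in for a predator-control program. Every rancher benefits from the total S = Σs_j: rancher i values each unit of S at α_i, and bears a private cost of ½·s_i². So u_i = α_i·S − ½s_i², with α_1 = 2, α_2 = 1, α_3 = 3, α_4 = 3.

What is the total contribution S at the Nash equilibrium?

Rancher i's FOC: ∂u_i/∂s_i = α_i − s_i = 0, so s_i* = α_i.
NE contributions = (2, 1, 3, 3); S = 9.

9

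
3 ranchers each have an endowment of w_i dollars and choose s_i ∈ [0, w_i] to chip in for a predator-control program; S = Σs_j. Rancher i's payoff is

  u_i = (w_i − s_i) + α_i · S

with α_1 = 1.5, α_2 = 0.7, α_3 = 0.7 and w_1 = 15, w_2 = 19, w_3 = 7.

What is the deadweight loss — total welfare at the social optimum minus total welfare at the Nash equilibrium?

∂u_i/∂s_i = α_i − 1, so rancher i contributes w_i if α_i > 1, else 0.
α_i > 1 for i ∈ {1}; NE contributions (15, 0, 0), S = 15.
W^NE = Σw_i − S^NE + (Σα_i)·S^NE = 41 + 1.9·15 = 69.5.
Planner: ∂(Σu_j)/∂s_i = Σα_j − 1 = 1.9 > 0, so everyone contributes w_i; S^SO = 41, W^SO = 41 + 1.9·41 = 118.9.
Deadweight loss = 49.4.

49.4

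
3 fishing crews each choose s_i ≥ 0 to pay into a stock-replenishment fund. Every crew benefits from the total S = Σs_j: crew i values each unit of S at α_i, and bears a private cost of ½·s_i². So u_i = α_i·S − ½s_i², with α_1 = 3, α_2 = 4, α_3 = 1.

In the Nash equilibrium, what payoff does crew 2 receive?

Crew i's FOC: ∂u_i/∂s_i = α_i − s_i = 0, so s_i* = α_i.
NE contributions = (3, 4, 1); S = 8.
u_2 = α_2·S − ½·(s_2)² = 4·8 − ½·4² = 24.

24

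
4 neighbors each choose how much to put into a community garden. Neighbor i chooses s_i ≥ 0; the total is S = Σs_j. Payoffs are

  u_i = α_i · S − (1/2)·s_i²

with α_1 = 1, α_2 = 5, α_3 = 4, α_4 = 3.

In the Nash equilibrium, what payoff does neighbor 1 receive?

12.5

Neighbor i's FOC: ∂u_i/∂s_i = α_i − s_i = 0, so s_i* = α_i.
NE contributions = (1, 5, 4, 3); S = 13.
u_1 = α_1·S − ½·(s_1)² = 1·13 − ½·1² = 12.5.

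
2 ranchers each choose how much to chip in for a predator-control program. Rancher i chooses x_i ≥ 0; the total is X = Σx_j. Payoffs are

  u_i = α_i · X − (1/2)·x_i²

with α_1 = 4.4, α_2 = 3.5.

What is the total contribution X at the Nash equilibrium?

Rancher i's FOC: ∂u_i/∂x_i = α_i − x_i = 0, so x_i* = α_i.
NE contributions = (4.4, 3.5); X = 7.9.

7.9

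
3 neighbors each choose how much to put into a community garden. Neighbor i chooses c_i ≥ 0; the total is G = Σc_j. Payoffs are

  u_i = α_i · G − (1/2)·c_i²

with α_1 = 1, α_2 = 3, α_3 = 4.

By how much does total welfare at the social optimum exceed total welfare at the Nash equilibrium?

Neighbor i's FOC: ∂u_i/∂c_i = α_i − c_i = 0, so c_i* = α_i.
NE contributions = (1, 3, 4); G = 8.
W^NE = (Σα)·G − ½Σα_i² = 8² − ½·26 = 51.
Planner sets c_i = Σα_j = 8 for every i, so G^SO = 3·8 = 24.
W^SO = (Σα)·G^SO − ½·3·(Σα)² = (3/2)·8² = 96.
Deadweight loss = W^SO − W^NE = 45.

45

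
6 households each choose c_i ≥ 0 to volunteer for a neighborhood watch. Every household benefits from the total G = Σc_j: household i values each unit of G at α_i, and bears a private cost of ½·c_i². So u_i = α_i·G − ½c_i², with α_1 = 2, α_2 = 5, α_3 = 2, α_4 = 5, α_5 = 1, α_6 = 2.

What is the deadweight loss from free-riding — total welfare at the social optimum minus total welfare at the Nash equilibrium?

Household i's FOC: ∂u_i/∂c_i = α_i − c_i = 0, so c_i* = α_i.
NE contributions = (2, 5, 2, 5, 1, 2); G = 17.
W^NE = (Σα)·G − ½Σα_i² = 17² − ½·63 = 257.5.
Planner sets c_i = Σα_j = 17 for every i, so G^SO = 6·17 = 102.
W^SO = (Σα)·G^SO − ½·6·(Σα)² = (6/2)·17² = 867.
Deadweight loss = W^SO − W^NE = 609.5.

609.5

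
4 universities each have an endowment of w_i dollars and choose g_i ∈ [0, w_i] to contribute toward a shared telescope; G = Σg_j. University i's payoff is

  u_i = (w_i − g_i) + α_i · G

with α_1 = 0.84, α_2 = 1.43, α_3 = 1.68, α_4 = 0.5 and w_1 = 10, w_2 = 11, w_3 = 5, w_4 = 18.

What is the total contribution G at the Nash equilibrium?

∂u_i/∂g_i = α_i − 1, so university i contributes w_i if α_i > 1, else 0.
α_i > 1 for i ∈ {2, 3}; NE contributions (0, 11, 5, 0), G = 16.

16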